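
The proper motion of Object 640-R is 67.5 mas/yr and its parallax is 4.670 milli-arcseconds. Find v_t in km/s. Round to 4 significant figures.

d = 1/p = 1/0.004670″ = 214.13 pc.
μ = 67.5 mas/yr = 0.0675 ″/yr.
v_t = 4.74 × μ × d = 4.74 × 0.0675 × 214.13 = 68.511 km/s.

68.51 km/s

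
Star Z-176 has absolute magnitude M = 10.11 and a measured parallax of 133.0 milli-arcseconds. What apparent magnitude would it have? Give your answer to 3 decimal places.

m = 9.491

d = 1/p = 1/0.1330″ = 7.5188 pc.
m − M = 5 log₁₀ d − 5 = 5 log₁₀(7.5188) − 5 = 4.3807 − 5 = -0.6193.
m = M + (m − M) = 10.11 + (-0.6193) = 9.491.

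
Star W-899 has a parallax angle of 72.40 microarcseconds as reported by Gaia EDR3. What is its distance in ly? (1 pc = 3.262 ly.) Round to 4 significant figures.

45060 ly

p = 72.40 microarcseconds = 0.00007240 arcsec.
d = 1/p = 1/0.00007240 = 13812 pc.
In light-years: 13812 × 3.262 = 45055 ly.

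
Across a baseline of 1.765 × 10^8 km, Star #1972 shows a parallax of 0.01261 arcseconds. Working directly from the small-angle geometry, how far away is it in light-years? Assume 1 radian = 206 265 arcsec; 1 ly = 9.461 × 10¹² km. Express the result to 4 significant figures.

305.2 ly

θ = 0.01261″ = 0.01261/206265 = 6.1135 × 10^-8 rad.
d = B/θ = (1.765 × 10^8) / (6.1135 × 10^-8) = 2.8871 × 10^15 km = (2.8871 × 10^15) / (9.461 × 10^12) ly = 305.16 ly.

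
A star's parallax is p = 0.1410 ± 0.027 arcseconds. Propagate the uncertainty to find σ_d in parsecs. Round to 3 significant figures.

d = 1/p, so σ_d = σ_p / p².
σ_d = 0.0270 / (0.1410)² = 0.0270 / 0.019881 = 1.3581 pc.

1.36 pc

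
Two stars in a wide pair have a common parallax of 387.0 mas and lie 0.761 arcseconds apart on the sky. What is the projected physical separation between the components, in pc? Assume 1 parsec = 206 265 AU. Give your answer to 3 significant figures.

d = 1/p = 1/0.3870″ = 2.584 pc.
At distance d (pc), an angle of θ arcsec spans θ·d AU: s = 0.761 × 2.584 = 1.9664 AU.
= 1.9664 / 206265 = 9.5334 × 10^-6 pc.

9.53 × 10^-6 pc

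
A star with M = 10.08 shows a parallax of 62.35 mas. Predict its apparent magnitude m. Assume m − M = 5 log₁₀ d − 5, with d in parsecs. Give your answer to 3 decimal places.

m = 11.106

d = 1/p = 1/0.06235″ = 16.038 pc.
m − M = 5 log₁₀ d − 5 = 5 log₁₀(16.038) − 5 = 6.0258 − 5 = 1.0258.
m = M + (m − M) = 10.08 + 1.0258 = 11.106.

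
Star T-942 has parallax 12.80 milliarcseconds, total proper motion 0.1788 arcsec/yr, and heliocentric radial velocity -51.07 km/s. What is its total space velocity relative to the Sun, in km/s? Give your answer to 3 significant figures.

d = 1/p = 1/0.01280″ = 78.125 pc.
v_t = 4.740 μ d = 4.740 × 0.1788 × 78.125 = 66.212 km/s.
v = √(v_r² + v_t²) = √((-51.07)² + 66.212²) = √6992.17 = 83.619 km/s.

83.6 km/s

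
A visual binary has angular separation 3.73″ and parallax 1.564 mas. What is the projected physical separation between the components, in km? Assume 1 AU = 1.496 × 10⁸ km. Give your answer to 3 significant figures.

d = 1/p = 1/0.001564″ = 639.39 pc.
At distance d (pc), an angle of θ arcsec spans θ·d AU: s = 3.73 × 639.39 = 2384.9 AU.
= 2384.9 × 1.496 × 10⁸ km = 3.5678 × 10^11 km.

3.57 × 10^11 km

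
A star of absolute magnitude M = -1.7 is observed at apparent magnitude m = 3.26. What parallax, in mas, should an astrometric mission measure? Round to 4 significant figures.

10.19 mas

m − M = 3.26 − (-1.7) = 4.96.
d = 10^((m−M)/5 + 1) = 10^1.992 = 98.175 pc.
p = 1/d = 1/98.175 = 0.010186 arcsec = 10.186 mas.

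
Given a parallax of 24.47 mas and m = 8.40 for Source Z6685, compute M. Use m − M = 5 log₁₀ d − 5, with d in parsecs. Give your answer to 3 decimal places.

M = 5.343

d = 1/p = 1/0.02447″ = 40.866 pc.
m − M = 5 log₁₀(40.866) − 5 = 8.0568 − 5 = 3.0568.
M = m − (m − M) = 8.40 − 3.0568 = 5.343.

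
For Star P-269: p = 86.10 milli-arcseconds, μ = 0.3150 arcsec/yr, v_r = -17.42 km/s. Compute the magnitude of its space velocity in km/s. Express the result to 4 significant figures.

24.58 km/s

d = 1/p = 1/0.08610″ = 11.614 pc.
v_t = 4.740 μ d = 4.740 × 0.3150 × 11.614 = 17.341 km/s.
v = √(v_r² + v_t²) = √((-17.42)² + 17.341²) = √604.167 = 24.58 km/s.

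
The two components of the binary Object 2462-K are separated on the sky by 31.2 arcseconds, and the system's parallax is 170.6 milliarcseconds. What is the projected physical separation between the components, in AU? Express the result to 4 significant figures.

d = 1/p = 1/0.1706″ = 5.8617 pc.
At distance d (pc), an angle of θ arcsec spans θ·d AU: s = 31.2 × 5.8617 = 182.89 AU.

182.9 AU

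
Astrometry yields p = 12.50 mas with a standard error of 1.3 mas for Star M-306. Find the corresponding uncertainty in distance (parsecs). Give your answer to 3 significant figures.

8.32 pc

d = 1/p, so σ_d = σ_p / p².
σ_d = 0.00130 / (0.01250)² = 0.00130 / 0.00015625 = 8.32 pc.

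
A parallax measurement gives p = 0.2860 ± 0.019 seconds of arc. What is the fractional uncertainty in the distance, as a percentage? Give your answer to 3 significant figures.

For d = 1/p, |σ_d/d| = |σ_p/p|.
σ_p/p = 0.019 / 0.2860 = 0.066434 = 6.6434%.

6.64%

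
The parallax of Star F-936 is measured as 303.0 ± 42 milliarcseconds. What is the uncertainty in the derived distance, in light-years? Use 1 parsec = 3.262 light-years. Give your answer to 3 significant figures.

1.49 ly

d = 1/p, so σ_d = σ_p / p².
σ_d = 0.0420 / (0.3030)² = 0.0420 / 0.091809 = 0.45747 pc = 0.45747 × 3.262 ly = 1.4923 ly.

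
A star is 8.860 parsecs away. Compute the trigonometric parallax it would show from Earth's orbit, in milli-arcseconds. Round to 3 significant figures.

p = 1/d = 1/8.86 = 0.11287 arcsec.
= 0.11287 × 1000 = 112.87 mas.

113 mas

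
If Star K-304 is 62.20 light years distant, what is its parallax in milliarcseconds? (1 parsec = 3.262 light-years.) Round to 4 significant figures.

52.44 mas

d = 62.20 ly ÷ 3.262 = 19.068 pc.
p = 1/d = 1/19.068 = 0.052444 arcsec.
= 0.052444 × 1000 = 52.444 mas.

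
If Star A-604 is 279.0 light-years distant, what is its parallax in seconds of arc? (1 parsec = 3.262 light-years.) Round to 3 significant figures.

0.0117 arcsec

d = 279.0 ly ÷ 3.262 = 85.53 pc.
p = 1/d = 1/85.53 = 0.011692 arcsec.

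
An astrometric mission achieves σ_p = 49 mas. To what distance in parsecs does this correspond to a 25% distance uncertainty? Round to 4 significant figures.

σ_d/d = σ_p/p, so the condition is σ_p/p ≤ 0.25, i.e. p ≥ σ_p/0.25.
p_min = 49/0.25 = 196 mas = 0.196 arcsec.
d_max = 1/p_min = 1/0.196 = 5.102 pc.

5.102 pc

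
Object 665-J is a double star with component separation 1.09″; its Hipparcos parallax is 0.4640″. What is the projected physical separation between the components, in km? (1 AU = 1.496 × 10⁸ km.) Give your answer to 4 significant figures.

d = 1/p = 1/0.4640″ = 2.1552 pc.
At distance d (pc), an angle of θ arcsec spans θ·d AU: s = 1.09 × 2.1552 = 2.3492 AU.
= 2.3492 × 1.496 × 10⁸ km = 3.5144 × 10^8 km.

3.514 × 10^8 km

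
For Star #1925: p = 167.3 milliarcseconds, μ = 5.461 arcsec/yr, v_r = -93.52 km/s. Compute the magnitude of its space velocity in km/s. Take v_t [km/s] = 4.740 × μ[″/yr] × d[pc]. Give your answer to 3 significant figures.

d = 1/p = 1/0.1673″ = 5.9773 pc.
v_t = 4.740 μ d = 4.740 × 5.461 × 5.9773 = 154.72 km/s.
v = √(v_r² + v_t²) = √((-93.52)² + 154.72²) = √32684.3 = 180.79 km/s.

181 km/s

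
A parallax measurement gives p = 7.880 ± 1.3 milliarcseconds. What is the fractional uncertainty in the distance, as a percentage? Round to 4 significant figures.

16.50%

For d = 1/p, |σ_d/d| = |σ_p/p|.
σ_p/p = 1.3 / 7.880 = 0.16497 = 16.497%.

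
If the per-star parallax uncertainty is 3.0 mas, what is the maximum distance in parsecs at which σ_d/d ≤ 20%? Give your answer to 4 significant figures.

σ_d/d = σ_p/p, so the condition is σ_p/p ≤ 0.20, i.e. p ≥ σ_p/0.20.
p_min = 3.0/0.20 = 15 mas = 0.015 arcsec.
d_max = 1/p_min = 1/0.015 = 66.667 pc.

66.67 pc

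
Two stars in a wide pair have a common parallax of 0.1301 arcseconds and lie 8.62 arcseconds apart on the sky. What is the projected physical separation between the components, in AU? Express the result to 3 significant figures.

66.3 AU

d = 1/p = 1/0.1301″ = 7.6864 pc.
At distance d (pc), an angle of θ arcsec spans θ·d AU: s = 8.62 × 7.6864 = 66.257 AU.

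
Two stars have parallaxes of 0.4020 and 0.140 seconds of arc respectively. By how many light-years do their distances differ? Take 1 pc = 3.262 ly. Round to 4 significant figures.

15.19 ly

d_A = 1/0.4020″ = 2.4876 pc; d_B = 1/0.1400″ = 7.1429 pc.
|d_B − d_A| = |7.1429 − 2.4876| = 4.6553 pc = 4.6553 × 3.262 ly = 15.186 ly.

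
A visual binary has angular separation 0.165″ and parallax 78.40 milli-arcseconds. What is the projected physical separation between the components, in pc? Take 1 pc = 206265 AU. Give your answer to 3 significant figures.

d = 1/p = 1/0.07840″ = 12.755 pc.
At distance d (pc), an angle of θ arcsec spans θ·d AU: s = 0.165 × 12.755 = 2.1046 AU.
= 2.1046 / 206265 = 1.0203 × 10^-5 pc.

1.02 × 10^-5 pc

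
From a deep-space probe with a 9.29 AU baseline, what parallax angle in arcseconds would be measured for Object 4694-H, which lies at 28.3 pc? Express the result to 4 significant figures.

p (arcsec) = B (AU) / d (pc).
p = 9.29 / 28.3 = 0.32827 arcsec.

0.3283 arcsec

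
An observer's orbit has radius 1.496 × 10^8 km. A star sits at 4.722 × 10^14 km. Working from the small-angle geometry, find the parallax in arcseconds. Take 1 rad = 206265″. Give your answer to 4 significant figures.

θ ≈ B/d = (1.496 × 10^8) / (4.722 × 10^14) = 3.1681 × 10^-7 rad.
In arcseconds: 3.1681 × 10^-7 × 206265 = 0.065347″.

0.06535 arcsec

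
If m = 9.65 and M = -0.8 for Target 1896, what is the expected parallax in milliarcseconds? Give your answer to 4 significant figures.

m − M = 9.65 − (-0.8) = 10.45.
d = 10^((m−M)/5 + 1) = 10^3.090 = 1230.3 pc.
p = 1/d = 1/1230.3 = 0.00081281 arcsec = 0.81281 mas.

0.8128 mas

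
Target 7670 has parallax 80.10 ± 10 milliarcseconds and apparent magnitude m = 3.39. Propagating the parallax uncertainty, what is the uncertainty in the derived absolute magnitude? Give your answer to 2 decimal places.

M = m − 5 log₁₀ d + 5 = m + 5 log₁₀ p + 5, so ∂M/∂p = 5/(p ln 10).
σ_M = (5/ln 10) · (σ_p/p) = 2.1715 × 10/80.10 = 2.1715 × 0.12484 = 0.27109.

σ_M = 0.27 mag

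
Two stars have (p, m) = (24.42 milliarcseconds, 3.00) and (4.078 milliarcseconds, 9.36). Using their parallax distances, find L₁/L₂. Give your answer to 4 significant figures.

L₁/L₂ = 9.759

d₁ = 1/p₁ = 1/0.02442″ = 40.95 pc; d₂ = 1/p₂ = 1/0.004078″ = 245.22 pc.
M₁ = m₁ − 5 log₁₀ d₁ + 5 = 3.00 − 8.0613 + 5 = -0.0613.
M₂ = 9.36 − 11.9478 + 5 = 2.4122.
L₁/L₂ = 10^(0.4(M₂ − M₁)) = 10^(0.4 × 2.4735) = 10^0.98940 = 9.7589.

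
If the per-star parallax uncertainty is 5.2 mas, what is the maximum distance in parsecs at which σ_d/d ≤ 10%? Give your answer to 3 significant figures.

σ_d/d = σ_p/p, so the condition is σ_p/p ≤ 0.10, i.e. p ≥ σ_p/0.10.
p_min = 5.2/0.10 = 52 mas = 0.052 arcsec.
d_max = 1/p_min = 1/0.052 = 19.231 pc.

19.2 pc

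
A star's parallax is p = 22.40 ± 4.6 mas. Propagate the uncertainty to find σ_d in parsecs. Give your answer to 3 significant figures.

9.17 pc

d = 1/p, so σ_d = σ_p / p².
σ_d = 0.00460 / (0.02240)² = 0.00460 / 0.00050176 = 9.1677 pc.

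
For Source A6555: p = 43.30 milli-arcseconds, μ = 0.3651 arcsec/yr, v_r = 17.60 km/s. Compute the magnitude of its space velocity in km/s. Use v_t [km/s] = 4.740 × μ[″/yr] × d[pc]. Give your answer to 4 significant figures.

d = 1/p = 1/0.04330″ = 23.095 pc.
v_t = 4.740 μ d = 4.740 × 0.3651 × 23.095 = 39.968 km/s.
v = √(v_r² + v_t²) = √(17.60² + 39.968²) = √1907.2 = 43.672 km/s.

43.67 km/s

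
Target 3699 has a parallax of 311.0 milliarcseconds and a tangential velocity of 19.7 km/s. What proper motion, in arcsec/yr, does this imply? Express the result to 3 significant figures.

1.29 arcsec/yr

d = 1/p = 1/0.3110″ = 3.2154 pc.
μ = v_t / (4.74 d) = 19.7 / (4.74 × 3.2154) = 19.7 / 15.241 = 1.2926 ″/yr.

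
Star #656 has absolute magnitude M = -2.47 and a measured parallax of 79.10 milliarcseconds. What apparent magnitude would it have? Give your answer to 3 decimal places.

m = -1.961

d = 1/p = 1/0.07910″ = 12.642 pc.
m − M = 5 log₁₀ d − 5 = 5 log₁₀(12.642) − 5 = 5.5091 − 5 = 0.5091.
m = M + (m − M) = -2.47 + 0.5091 = -1.961.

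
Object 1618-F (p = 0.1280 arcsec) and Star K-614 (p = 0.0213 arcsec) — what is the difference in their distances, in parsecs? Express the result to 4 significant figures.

39.14 pc

d_A = 1/0.1280″ = 7.8125 pc; d_B = 1/0.02130″ = 46.948 pc.
|d_B − d_A| = |46.948 − 7.8125| = 39.136 pc.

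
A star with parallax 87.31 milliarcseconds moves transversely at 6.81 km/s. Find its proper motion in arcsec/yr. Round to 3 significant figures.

0.125 arcsec/yr

d = 1/p = 1/0.08731″ = 11.453 pc.
μ = v_t / (4.74 d) = 6.81 / (4.74 × 11.453) = 6.81 / 54.287 = 0.12544 ″/yr.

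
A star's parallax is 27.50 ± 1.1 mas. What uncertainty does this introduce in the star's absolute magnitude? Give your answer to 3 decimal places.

σ_M = 0.087 mag

M = m − 5 log₁₀ d + 5 = m + 5 log₁₀ p + 5, so ∂M/∂p = 5/(p ln 10).
σ_M = (5/ln 10) · (σ_p/p) = 2.1715 × 1.1/27.50 = 2.1715 × 0.04 = 0.08686.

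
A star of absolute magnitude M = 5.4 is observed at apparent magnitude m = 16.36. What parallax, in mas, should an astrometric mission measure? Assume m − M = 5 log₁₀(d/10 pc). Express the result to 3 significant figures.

m − M = 16.36 − 5.4 = 10.96.
d = 10^((m−M)/5 + 1) = 10^3.192 = 1556 pc.
p = 1/d = 1/1556 = 0.00064267 arcsec = 0.64267 mas.

0.643 mas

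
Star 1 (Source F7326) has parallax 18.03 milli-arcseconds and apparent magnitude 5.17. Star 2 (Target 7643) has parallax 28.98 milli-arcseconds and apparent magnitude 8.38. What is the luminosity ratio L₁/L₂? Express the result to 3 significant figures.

d₁ = 1/p₁ = 1/0.01803″ = 55.463 pc; d₂ = 1/p₂ = 1/0.02898″ = 34.507 pc.
M₁ = m₁ − 5 log₁₀ d₁ + 5 = 5.17 − 8.7200 + 5 = 1.4500.
M₂ = 8.38 − 7.6895 + 5 = 5.6905.
L₁/L₂ = 10^(0.4(M₂ − M₁)) = 10^(0.4 × 4.2405) = 10^1.69620 = 49.682.

L₁/L₂ = 49.7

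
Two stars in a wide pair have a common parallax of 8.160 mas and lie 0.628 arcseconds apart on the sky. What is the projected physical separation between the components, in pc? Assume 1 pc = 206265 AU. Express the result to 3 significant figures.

d = 1/p = 1/0.008160″ = 122.55 pc.
At distance d (pc), an angle of θ arcsec spans θ·d AU: s = 0.628 × 122.55 = 76.961 AU.
= 76.961 / 206265 = 0.00037312 pc.

0.000373 pc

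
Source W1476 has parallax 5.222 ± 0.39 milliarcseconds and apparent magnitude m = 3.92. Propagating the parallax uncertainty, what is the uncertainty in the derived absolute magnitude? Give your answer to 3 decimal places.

σ_M = 0.162 mag

M = m − 5 log₁₀ d + 5 = m + 5 log₁₀ p + 5, so ∂M/∂p = 5/(p ln 10).
σ_M = (5/ln 10) · (σ_p/p) = 2.1715 × 0.39/5.222 = 2.1715 × 0.074684 = 0.16218.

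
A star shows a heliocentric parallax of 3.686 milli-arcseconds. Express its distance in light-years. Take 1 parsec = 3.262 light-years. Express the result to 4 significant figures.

885.0 light years

p = 3.686 milli-arcseconds = 0.003686 arcsec.
d = 1/p = 1/0.003686 = 271.3 pc.
In light-years: 271.3 × 3.262 = 884.98 ly.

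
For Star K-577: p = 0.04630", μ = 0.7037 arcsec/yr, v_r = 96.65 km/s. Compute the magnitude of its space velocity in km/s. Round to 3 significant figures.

d = 1/p = 1/0.04630″ = 21.598 pc.
v_t = 4.740 μ d = 4.740 × 0.7037 × 21.598 = 72.041 km/s.
v = √(v_r² + v_t²) = √(96.65² + 72.041²) = √14531.1 = 120.55 km/s.

121 km/s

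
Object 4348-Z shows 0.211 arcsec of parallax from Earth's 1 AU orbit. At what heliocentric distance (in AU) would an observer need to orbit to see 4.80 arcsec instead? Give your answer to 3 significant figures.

22.7 AU

Parallax scales linearly with baseline: p ∝ B, so B = p_target / p_Earth × 1 AU.
B = 4.80 / 0.211 = 22.749 AU.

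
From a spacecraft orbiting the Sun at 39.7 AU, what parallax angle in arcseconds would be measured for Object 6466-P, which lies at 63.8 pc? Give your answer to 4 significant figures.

p (arcsec) = B (AU) / d (pc).
p = 39.7 / 63.8 = 0.62226 arcsec.

0.6223 arcsec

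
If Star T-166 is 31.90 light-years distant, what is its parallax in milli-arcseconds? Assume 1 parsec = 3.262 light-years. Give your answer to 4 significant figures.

d = 31.90 ly ÷ 3.262 = 9.7793 pc.
p = 1/d = 1/9.7793 = 0.10226 arcsec.
= 0.10226 × 1000 = 102.26 mas.

102.3 mas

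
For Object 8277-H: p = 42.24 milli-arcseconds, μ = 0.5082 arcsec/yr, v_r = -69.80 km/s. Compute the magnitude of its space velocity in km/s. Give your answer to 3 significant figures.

90.1 km/s

d = 1/p = 1/0.04224″ = 23.674 pc.
v_t = 4.740 μ d = 4.740 × 0.5082 × 23.674 = 57.028 km/s.
v = √(v_r² + v_t²) = √((-69.80)² + 57.028²) = √8124.23 = 90.135 km/s.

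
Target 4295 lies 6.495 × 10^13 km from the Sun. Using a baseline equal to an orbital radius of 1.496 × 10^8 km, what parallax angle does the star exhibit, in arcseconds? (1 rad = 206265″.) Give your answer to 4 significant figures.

0.4751 arcsec

θ ≈ B/d = (1.496 × 10^8) / (6.495 × 10^13) = 2.3033 × 10^-6 rad.
In arcseconds: 2.3033 × 10^-6 × 206265 = 0.47509″.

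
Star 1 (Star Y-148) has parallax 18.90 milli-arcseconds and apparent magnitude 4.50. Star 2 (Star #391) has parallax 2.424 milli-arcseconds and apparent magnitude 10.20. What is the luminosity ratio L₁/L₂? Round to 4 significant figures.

L₁/L₂ = 3.134

d₁ = 1/p₁ = 1/0.01890″ = 52.91 pc; d₂ = 1/p₂ = 1/0.002424″ = 412.54 pc.
M₁ = m₁ − 5 log₁₀ d₁ + 5 = 4.50 − 8.6177 + 5 = 0.8823.
M₂ = 10.20 − 13.0773 + 5 = 2.1227.
L₁/L₂ = 10^(0.4(M₂ − M₁)) = 10^(0.4 × 1.2404) = 10^0.49616 = 3.1344.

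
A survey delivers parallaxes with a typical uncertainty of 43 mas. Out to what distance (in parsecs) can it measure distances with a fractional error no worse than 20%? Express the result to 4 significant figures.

4.651 pc

σ_d/d = σ_p/p, so the condition is σ_p/p ≤ 0.20, i.e. p ≥ σ_p/0.20.
p_min = 43/0.20 = 215 mas = 0.215 arcsec.
d_max = 1/p_min = 1/0.215 = 4.6512 pc.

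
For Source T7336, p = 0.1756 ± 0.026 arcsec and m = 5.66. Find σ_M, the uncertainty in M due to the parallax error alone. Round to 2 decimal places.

M = m − 5 log₁₀ d + 5 = m + 5 log₁₀ p + 5, so ∂M/∂p = 5/(p ln 10).
σ_M = (5/ln 10) · (σ_p/p) = 2.1715 × 0.026/0.1756 = 2.1715 × 0.14806 = 0.32151.

σ_M = 0.32 mag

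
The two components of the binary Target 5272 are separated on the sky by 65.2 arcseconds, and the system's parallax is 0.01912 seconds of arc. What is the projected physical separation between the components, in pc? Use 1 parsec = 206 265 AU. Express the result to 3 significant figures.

0.0165 pc

d = 1/p = 1/0.01912″ = 52.301 pc.
At distance d (pc), an angle of θ arcsec spans θ·d AU: s = 65.2 × 52.301 = 3410 AU.
= 3410 / 206265 = 0.016532 pc.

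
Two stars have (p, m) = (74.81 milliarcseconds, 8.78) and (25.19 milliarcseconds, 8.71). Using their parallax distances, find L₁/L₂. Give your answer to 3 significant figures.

d₁ = 1/p₁ = 1/0.07481″ = 13.367 pc; d₂ = 1/p₂ = 1/0.02519″ = 39.698 pc.
M₁ = m₁ − 5 log₁₀ d₁ + 5 = 8.78 − 5.6302 + 5 = 8.1498.
M₂ = 8.71 − 7.9938 + 5 = 5.7162.
L₁/L₂ = 10^(0.4(M₂ − M₁)) = 10^(0.4 × (-2.4336)) = 10^(-0.97344) = 0.10631.

L₁/L₂ = 0.106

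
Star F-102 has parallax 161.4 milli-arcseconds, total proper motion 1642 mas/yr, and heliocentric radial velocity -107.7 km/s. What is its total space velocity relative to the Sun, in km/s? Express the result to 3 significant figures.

d = 1/p = 1/0.1614″ = 6.1958 pc.
μ = 1642 mas/yr = 1.642 ″/yr.
v_t = 4.740 μ d = 4.740 × 1.642 × 6.1958 = 48.222 km/s.
v = √(v_r² + v_t²) = √((-107.7)² + 48.222²) = √13924.7 = 118 km/s.

118 km/s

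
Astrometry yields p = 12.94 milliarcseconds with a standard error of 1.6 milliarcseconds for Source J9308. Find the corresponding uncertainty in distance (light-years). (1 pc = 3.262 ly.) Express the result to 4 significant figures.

31.17 ly

d = 1/p, so σ_d = σ_p / p².
σ_d = 0.00160 / (0.01294)² = 0.00160 / 0.00016744 = 9.5557 pc = 9.5557 × 3.262 ly = 31.171 ly.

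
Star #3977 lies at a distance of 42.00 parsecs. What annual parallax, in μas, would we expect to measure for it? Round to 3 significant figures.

p = 1/d = 1/42 = 0.02381 arcsec.
= 0.02381 × 10⁶ = 23810 μas.

23800 μas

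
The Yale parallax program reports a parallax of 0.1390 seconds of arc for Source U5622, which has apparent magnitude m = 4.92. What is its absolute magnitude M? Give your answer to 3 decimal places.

M = 5.635

d = 1/p = 1/0.1390″ = 7.1942 pc.
m − M = 5 log₁₀(7.1942) − 5 = 4.2849 − 5 = -0.7151.
M = m − (m − M) = 4.92 − (-0.7151) = 5.635.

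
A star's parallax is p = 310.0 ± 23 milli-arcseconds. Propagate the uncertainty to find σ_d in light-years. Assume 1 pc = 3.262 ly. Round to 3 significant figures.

d = 1/p, so σ_d = σ_p / p².
σ_d = 0.0230 / (0.3100)² = 0.0230 / 0.0961 = 0.23933 pc = 0.23933 × 3.262 ly = 0.78069 ly.

0.781 ly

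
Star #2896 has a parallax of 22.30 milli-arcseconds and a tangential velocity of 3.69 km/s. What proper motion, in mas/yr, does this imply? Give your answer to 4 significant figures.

17.36 mas/yr

d = 1/p = 1/0.02230″ = 44.843 pc.
μ = v_t / (4.74 d) = 3.69 / (4.74 × 44.843) = 3.69 / 212.56 = 0.01736 ″/yr = 17.36 mas/yr.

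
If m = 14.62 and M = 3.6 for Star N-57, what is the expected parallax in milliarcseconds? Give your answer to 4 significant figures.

m − M = 14.62 − 3.6 = 11.02.
d = 10^((m−M)/5 + 1) = 10^3.204 = 1599.6 pc.
p = 1/d = 1/1599.6 = 0.00062516 arcsec = 0.62516 mas.

0.6252 mas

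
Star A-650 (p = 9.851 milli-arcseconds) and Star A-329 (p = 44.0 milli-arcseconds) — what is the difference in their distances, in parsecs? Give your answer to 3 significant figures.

d_A = 1/0.009851″ = 101.51 pc; d_B = 1/0.04400″ = 22.727 pc.
|d_B − d_A| = |22.727 − 101.51| = 78.783 pc.

78.8 pc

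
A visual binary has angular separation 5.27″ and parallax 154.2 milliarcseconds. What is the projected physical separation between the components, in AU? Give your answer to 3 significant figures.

d = 1/p = 1/0.1542″ = 6.4851 pc.
At distance d (pc), an angle of θ arcsec spans θ·d AU: s = 5.27 × 6.4851 = 34.176 AU.

34.2 AU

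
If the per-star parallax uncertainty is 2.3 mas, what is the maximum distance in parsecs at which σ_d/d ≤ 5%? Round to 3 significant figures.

σ_d/d = σ_p/p, so the condition is σ_p/p ≤ 0.05, i.e. p ≥ σ_p/0.05.
p_min = 2.3/0.05 = 46 mas = 0.046 arcsec.
d_max = 1/p_min = 1/0.046 = 21.739 pc.

21.7 pc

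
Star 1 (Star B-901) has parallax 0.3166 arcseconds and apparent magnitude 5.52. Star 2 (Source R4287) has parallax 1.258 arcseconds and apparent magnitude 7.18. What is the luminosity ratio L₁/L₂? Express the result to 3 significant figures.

d₁ = 1/p₁ = 1/0.3166″ = 3.1586 pc; d₂ = 1/p₂ = 1/1.258″ = 0.79491 pc.
M₁ = m₁ − 5 log₁₀ d₁ + 5 = 5.52 − 2.4975 + 5 = 8.0225.
M₂ = 7.18 − (-0.4984) + 5 = 12.6784.
L₁/L₂ = 10^(0.4(M₂ − M₁)) = 10^(0.4 × 4.6559) = 10^1.86236 = 72.838.

L₁/L₂ = 72.8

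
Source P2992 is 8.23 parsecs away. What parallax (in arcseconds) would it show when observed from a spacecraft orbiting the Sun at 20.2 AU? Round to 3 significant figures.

2.45 arcsec

p (arcsec) = B (AU) / d (pc).
p = 20.2 / 8.23 = 2.4544 arcsec.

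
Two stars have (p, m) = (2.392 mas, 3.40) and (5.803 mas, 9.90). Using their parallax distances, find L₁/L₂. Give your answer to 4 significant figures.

d₁ = 1/p₁ = 1/0.002392″ = 418.06 pc; d₂ = 1/p₂ = 1/0.005803″ = 172.32 pc.
M₁ = m₁ − 5 log₁₀ d₁ + 5 = 3.40 − 13.1062 + 5 = -4.7062.
M₂ = 9.90 − 11.1817 + 5 = 3.7183.
L₁/L₂ = 10^(0.4(M₂ − M₁)) = 10^(0.4 × 8.4245) = 10^3.36980 = 2343.1.

L₁/L₂ = 2343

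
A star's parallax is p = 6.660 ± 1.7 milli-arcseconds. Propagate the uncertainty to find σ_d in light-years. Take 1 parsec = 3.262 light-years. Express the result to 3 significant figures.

125 ly

d = 1/p, so σ_d = σ_p / p².
σ_d = 0.00170 / (0.006660)² = 0.00170 / 0.000044356 = 38.326 pc = 38.326 × 3.262 ly = 125.02 ly.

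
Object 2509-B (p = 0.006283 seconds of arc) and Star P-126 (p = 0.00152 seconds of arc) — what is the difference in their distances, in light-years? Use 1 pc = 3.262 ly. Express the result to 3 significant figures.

1630 ly

d_A = 1/0.006283″ = 159.16 pc; d_B = 1/0.001520″ = 657.89 pc.
|d_B − d_A| = |657.89 − 159.16| = 498.73 pc = 498.73 × 3.262 ly = 1626.9 ly.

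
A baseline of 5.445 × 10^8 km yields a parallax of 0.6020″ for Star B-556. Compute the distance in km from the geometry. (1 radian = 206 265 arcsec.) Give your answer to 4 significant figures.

θ = 0.6020″ = 0.6020/206265 = 2.9186 × 10^-6 rad.
d = B/θ = (5.445 × 10^8) / (2.9186 × 10^-6) = 1.8656 × 10^14 km.

1.866 × 10^14 km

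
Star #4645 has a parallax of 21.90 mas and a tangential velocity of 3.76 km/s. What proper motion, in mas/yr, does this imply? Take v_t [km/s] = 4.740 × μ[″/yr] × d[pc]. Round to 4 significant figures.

17.37 mas/yr

d = 1/p = 1/0.02190″ = 45.662 pc.
μ = v_t / (4.74 d) = 3.76 / (4.74 × 45.662) = 3.76 / 216.44 = 0.017372 ″/yr = 17.372 mas/yr.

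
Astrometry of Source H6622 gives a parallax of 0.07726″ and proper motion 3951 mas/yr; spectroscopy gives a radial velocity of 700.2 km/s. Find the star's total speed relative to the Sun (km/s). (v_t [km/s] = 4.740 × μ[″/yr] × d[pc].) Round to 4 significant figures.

d = 1/p = 1/0.07726″ = 12.943 pc.
μ = 3951 mas/yr = 3.951 ″/yr.
v_t = 4.740 μ d = 4.740 × 3.951 × 12.943 = 242.39 km/s.
v = √(v_r² + v_t²) = √(700.2² + 242.39²) = √549033 = 740.97 km/s.

741.0 km/s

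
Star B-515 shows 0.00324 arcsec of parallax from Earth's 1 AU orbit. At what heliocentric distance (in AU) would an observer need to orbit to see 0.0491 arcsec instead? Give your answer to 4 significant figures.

15.15 AU

Parallax scales linearly with baseline: p ∝ B, so B = p_target / p_Earth × 1 AU.
B = 0.0491 / 0.00324 = 15.154 AU.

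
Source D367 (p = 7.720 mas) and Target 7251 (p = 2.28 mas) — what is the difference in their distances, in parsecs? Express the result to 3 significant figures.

309 pc

d_A = 1/0.007720″ = 129.53 pc; d_B = 1/0.002280″ = 438.6 pc.
|d_B − d_A| = |438.6 − 129.53| = 309.07 pc.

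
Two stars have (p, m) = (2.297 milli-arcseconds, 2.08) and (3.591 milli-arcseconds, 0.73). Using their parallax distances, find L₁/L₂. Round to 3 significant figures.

L₁/L₂ = 0.705

d₁ = 1/p₁ = 1/0.002297″ = 435.35 pc; d₂ = 1/p₂ = 1/0.003591″ = 278.47 pc.
M₁ = m₁ − 5 log₁₀ d₁ + 5 = 2.08 − 13.1942 + 5 = -6.1142.
M₂ = 0.73 − 12.2239 + 5 = -6.4939.
L₁/L₂ = 10^(0.4(M₂ − M₁)) = 10^(0.4 × (-0.3797)) = 10^(-0.15188) = 0.70489.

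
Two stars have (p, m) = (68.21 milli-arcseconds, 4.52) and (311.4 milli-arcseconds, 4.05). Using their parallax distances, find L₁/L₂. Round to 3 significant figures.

L₁/L₂ = 13.5

d₁ = 1/p₁ = 1/0.06821″ = 14.661 pc; d₂ = 1/p₂ = 1/0.3114″ = 3.2113 pc.
M₁ = m₁ − 5 log₁₀ d₁ + 5 = 4.52 − 5.8308 + 5 = 3.6892.
M₂ = 4.05 − 2.5334 + 5 = 6.5166.
L₁/L₂ = 10^(0.4(M₂ − M₁)) = 10^(0.4 × 2.8274) = 10^1.13096 = 13.519.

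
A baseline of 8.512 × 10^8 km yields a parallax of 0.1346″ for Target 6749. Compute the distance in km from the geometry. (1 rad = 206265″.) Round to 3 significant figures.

θ = 0.1346″ = 0.1346/206265 = 6.5256 × 10^-7 rad.
d = B/θ = (8.512 × 10^8) / (6.5256 × 10^-7) = 1.3044 × 10^15 km.

1.30 × 10^15 km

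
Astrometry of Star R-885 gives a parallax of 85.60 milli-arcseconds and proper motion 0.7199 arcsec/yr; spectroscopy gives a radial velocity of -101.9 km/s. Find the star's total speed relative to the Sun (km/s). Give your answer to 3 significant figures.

d = 1/p = 1/0.08560″ = 11.682 pc.
v_t = 4.740 μ d = 4.740 × 0.7199 × 11.682 = 39.863 km/s.
v = √(v_r² + v_t²) = √((-101.9)² + 39.863²) = √11972.7 = 109.42 km/s.

109 km/s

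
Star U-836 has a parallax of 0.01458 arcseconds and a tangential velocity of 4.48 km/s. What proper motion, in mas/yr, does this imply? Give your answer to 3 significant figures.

13.8 mas/yr

d = 1/p = 1/0.01458″ = 68.587 pc.
μ = v_t / (4.74 d) = 4.48 / (4.74 × 68.587) = 4.48 / 325.1 = 0.01378 ″/yr = 13.78 mas/yr.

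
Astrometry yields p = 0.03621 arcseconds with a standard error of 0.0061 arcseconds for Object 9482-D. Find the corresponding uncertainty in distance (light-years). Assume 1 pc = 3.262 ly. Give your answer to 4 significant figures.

d = 1/p, so σ_d = σ_p / p².
σ_d = 0.00610 / (0.03621)² = 0.00610 / 0.0013112 = 4.6522 pc = 4.6522 × 3.262 ly = 15.175 ly.

15.18 ly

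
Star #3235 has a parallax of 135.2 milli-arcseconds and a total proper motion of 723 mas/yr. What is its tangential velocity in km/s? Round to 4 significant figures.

d = 1/p = 1/0.1352″ = 7.3964 pc.
μ = 723 mas/yr = 0.723 ″/yr.
v_t = 4.74 × μ × d = 4.74 × 0.723 × 7.3964 = 25.348 km/s.

25.35 km/s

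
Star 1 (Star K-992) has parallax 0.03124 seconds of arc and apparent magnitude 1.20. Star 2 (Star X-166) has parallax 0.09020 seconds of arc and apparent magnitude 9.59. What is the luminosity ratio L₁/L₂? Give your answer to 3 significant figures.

d₁ = 1/p₁ = 1/0.03124″ = 32.01 pc; d₂ = 1/p₂ = 1/0.09020″ = 11.086 pc.
M₁ = m₁ − 5 log₁₀ d₁ + 5 = 1.20 − 7.5264 + 5 = -1.3264.
M₂ = 9.59 − 5.2239 + 5 = 9.3661.
L₁/L₂ = 10^(0.4(M₂ − M₁)) = 10^(0.4 × 10.6925) = 10^4.27700 = 18923.

L₁/L₂ = 18900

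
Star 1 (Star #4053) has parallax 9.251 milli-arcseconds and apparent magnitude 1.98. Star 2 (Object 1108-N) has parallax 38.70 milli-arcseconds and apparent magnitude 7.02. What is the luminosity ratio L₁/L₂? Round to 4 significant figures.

L₁/L₂ = 1816

d₁ = 1/p₁ = 1/0.009251″ = 108.1 pc; d₂ = 1/p₂ = 1/0.03870″ = 25.84 pc.
M₁ = m₁ − 5 log₁₀ d₁ + 5 = 1.98 − 10.1691 + 5 = -3.1891.
M₂ = 7.02 − 7.0615 + 5 = 4.9585.
L₁/L₂ = 10^(0.4(M₂ − M₁)) = 10^(0.4 × 8.1476) = 10^3.25904 = 1815.7.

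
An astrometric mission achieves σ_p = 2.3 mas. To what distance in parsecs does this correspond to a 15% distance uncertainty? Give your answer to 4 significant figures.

σ_d/d = σ_p/p, so the condition is σ_p/p ≤ 0.15, i.e. p ≥ σ_p/0.15.
p_min = 2.3/0.15 = 15.333 mas = 0.015333 arcsec.
d_max = 1/p_min = 1/0.015333 = 65.219 pc.

65.22 pc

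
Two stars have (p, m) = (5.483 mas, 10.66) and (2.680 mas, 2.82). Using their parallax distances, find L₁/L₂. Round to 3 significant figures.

d₁ = 1/p₁ = 1/0.005483″ = 182.38 pc; d₂ = 1/p₂ = 1/0.002680″ = 373.13 pc.
M₁ = m₁ − 5 log₁₀ d₁ + 5 = 10.66 − 11.3049 + 5 = 4.3551.
M₂ = 2.82 − 12.8593 + 5 = -5.0393.
L₁/L₂ = 10^(0.4(M₂ − M₁)) = 10^(0.4 × (-9.3944)) = 10^(-3.75776) = 0.00017468.

L₁/L₂ = 0.000175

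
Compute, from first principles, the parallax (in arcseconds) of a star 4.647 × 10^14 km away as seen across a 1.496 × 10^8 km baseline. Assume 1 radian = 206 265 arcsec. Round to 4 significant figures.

θ ≈ B/d = (1.496 × 10^8) / (4.647 × 10^14) = 3.2193 × 10^-7 rad.
In arcseconds: 3.2193 × 10^-7 × 206265 = 0.066403″.

0.06640 arcsec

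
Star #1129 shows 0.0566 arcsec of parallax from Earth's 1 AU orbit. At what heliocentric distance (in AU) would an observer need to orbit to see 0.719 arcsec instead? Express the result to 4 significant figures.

12.70 AU

Parallax scales linearly with baseline: p ∝ B, so B = p_target / p_Earth × 1 AU.
B = 0.719 / 0.0566 = 12.703 AU.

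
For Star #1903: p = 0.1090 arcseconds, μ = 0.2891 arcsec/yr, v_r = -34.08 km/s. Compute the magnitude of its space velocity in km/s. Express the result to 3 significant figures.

d = 1/p = 1/0.1090″ = 9.1743 pc.
v_t = 4.740 μ d = 4.740 × 0.2891 × 9.1743 = 12.572 km/s.
v = √(v_r² + v_t²) = √((-34.08)² + 12.572²) = √1319.5 = 36.325 km/s.

36.3 km/s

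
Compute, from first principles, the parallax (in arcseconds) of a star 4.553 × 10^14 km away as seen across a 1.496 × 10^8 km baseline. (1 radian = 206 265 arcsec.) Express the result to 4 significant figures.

0.06777 arcsec

θ ≈ B/d = (1.496 × 10^8) / (4.553 × 10^14) = 3.2857 × 10^-7 rad.
In arcseconds: 3.2857 × 10^-7 × 206265 = 0.067772″.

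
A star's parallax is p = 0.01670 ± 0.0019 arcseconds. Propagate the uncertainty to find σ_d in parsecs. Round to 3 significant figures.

d = 1/p, so σ_d = σ_p / p².
σ_d = 0.00190 / (0.01670)² = 0.00190 / 0.00027889 = 6.8127 pc.

6.81 pc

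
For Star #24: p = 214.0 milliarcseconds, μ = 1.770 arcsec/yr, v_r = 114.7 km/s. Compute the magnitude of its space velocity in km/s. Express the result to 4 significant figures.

d = 1/p = 1/0.2140″ = 4.6729 pc.
v_t = 4.740 μ d = 4.740 × 1.770 × 4.6729 = 39.205 km/s.
v = √(v_r² + v_t²) = √(114.7² + 39.205²) = √14693.1 = 121.22 km/s.

121.2 km/s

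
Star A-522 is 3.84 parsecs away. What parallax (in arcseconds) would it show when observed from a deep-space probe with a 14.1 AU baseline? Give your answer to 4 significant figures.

3.672 arcsec

p (arcsec) = B (AU) / d (pc).
p = 14.1 / 3.84 = 3.6719 arcsec.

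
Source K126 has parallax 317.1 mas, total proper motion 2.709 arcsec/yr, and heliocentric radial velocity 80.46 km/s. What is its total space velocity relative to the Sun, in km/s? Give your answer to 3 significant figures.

90.1 km/s

d = 1/p = 1/0.3171″ = 3.1536 pc.
v_t = 4.740 μ d = 4.740 × 2.709 × 3.1536 = 40.494 km/s.
v = √(v_r² + v_t²) = √(80.46² + 40.494²) = √8113.58 = 90.075 km/s.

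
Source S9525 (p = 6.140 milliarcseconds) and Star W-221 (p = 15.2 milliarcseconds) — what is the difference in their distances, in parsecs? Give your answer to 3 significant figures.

97.1 pc

d_A = 1/0.006140″ = 162.87 pc; d_B = 1/0.01520″ = 65.789 pc.
|d_B − d_A| = |65.789 − 162.87| = 97.081 pc.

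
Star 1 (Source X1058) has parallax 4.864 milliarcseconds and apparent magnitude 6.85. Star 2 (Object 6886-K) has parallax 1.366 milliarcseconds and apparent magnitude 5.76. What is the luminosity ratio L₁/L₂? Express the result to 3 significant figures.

d₁ = 1/p₁ = 1/0.004864″ = 205.59 pc; d₂ = 1/p₂ = 1/0.001366″ = 732.06 pc.
M₁ = m₁ − 5 log₁₀ d₁ + 5 = 6.85 − 11.5650 + 5 = 0.2850.
M₂ = 5.76 − 14.3227 + 5 = -3.5627.
L₁/L₂ = 10^(0.4(M₂ − M₁)) = 10^(0.4 × (-3.8477)) = 10^(-1.53908) = 0.028901.

L₁/L₂ = 0.0289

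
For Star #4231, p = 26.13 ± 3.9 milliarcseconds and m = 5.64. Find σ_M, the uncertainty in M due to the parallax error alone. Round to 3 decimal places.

M = m − 5 log₁₀ d + 5 = m + 5 log₁₀ p + 5, so ∂M/∂p = 5/(p ln 10).
σ_M = (5/ln 10) · (σ_p/p) = 2.1715 × 3.9/26.13 = 2.1715 × 0.14925 = 0.3241.

σ_M = 0.324 mag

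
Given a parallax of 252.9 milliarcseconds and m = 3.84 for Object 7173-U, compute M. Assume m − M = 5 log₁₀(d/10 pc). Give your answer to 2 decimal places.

d = 1/p = 1/0.2529″ = 3.9541 pc.
m − M = 5 log₁₀(3.9541) − 5 = 2.9852 − 5 = -2.0148.
M = m − (m − M) = 3.84 − (-2.0148) = 5.85.

M = 5.85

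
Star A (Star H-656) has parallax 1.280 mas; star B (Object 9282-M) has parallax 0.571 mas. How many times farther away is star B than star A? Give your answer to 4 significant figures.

2.242

Since d = 1/p, d_B/d_A = p_A/p_B.
= 1.280 / 0.571 = 2.2417.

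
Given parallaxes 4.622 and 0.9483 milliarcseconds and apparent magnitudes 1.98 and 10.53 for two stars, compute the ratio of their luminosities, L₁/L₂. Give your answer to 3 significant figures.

L₁/L₂ = 111

d₁ = 1/p₁ = 1/0.004622″ = 216.36 pc; d₂ = 1/p₂ = 1/0.0009483″ = 1054.5 pc.
M₁ = m₁ − 5 log₁₀ d₁ + 5 = 1.98 − 11.6759 + 5 = -4.6959.
M₂ = 10.53 − 15.1152 + 5 = 0.4148.
L₁/L₂ = 10^(0.4(M₂ − M₁)) = 10^(0.4 × 5.1107) = 10^2.04428 = 110.73.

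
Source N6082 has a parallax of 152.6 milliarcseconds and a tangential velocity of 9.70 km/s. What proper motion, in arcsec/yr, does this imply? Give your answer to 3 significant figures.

0.312 arcsec/yr

d = 1/p = 1/0.1526″ = 6.5531 pc.
μ = v_t / (4.74 d) = 9.70 / (4.74 × 6.5531) = 9.70 / 31.062 = 0.31228 ″/yr.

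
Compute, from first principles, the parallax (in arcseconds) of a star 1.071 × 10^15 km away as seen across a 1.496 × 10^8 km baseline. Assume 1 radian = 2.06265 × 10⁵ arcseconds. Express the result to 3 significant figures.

θ ≈ B/d = (1.496 × 10^8) / (1.071 × 10^15) = 1.3968 × 10^-7 rad.
In arcseconds: 1.3968 × 10^-7 × 206265 = 0.028811″.

0.0288 arcsec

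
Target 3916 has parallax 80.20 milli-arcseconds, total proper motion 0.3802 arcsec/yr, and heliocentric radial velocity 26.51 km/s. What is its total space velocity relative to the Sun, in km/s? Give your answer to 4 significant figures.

34.75 km/s

d = 1/p = 1/0.08020″ = 12.469 pc.
v_t = 4.740 μ d = 4.740 × 0.3802 × 12.469 = 22.471 km/s.
v = √(v_r² + v_t²) = √(26.51² + 22.471²) = √1207.73 = 34.752 km/s.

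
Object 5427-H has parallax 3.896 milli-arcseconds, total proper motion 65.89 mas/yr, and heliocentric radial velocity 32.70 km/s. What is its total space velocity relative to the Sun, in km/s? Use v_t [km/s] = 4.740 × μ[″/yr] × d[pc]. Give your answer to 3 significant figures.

86.6 km/s

d = 1/p = 1/0.003896″ = 256.67 pc.
μ = 65.89 mas/yr = 0.06589 ″/yr.
v_t = 4.740 μ d = 4.740 × 0.06589 × 256.67 = 80.163 km/s.
v = √(v_r² + v_t²) = √(32.70² + 80.163²) = √7495.4 = 86.576 km/s.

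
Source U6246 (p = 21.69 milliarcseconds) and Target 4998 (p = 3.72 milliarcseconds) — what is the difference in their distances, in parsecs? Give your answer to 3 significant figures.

223 pc

d_A = 1/0.02169″ = 46.104 pc; d_B = 1/0.003720″ = 268.82 pc.
|d_B − d_A| = |268.82 − 46.104| = 222.72 pc.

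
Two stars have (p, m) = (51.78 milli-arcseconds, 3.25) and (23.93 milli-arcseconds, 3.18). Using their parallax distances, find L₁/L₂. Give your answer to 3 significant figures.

L₁/L₂ = 0.200

d₁ = 1/p₁ = 1/0.05178″ = 19.312 pc; d₂ = 1/p₂ = 1/0.02393″ = 41.789 pc.
M₁ = m₁ − 5 log₁₀ d₁ + 5 = 3.25 − 6.4291 + 5 = 1.8209.
M₂ = 3.18 − 8.1053 + 5 = 0.0747.
L₁/L₂ = 10^(0.4(M₂ − M₁)) = 10^(0.4 × (-1.7462)) = 10^(-0.69848) = 0.20023.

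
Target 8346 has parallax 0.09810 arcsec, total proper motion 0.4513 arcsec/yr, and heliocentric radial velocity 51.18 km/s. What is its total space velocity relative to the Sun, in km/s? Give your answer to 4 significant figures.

d = 1/p = 1/0.09810″ = 10.194 pc.
v_t = 4.740 μ d = 4.740 × 0.4513 × 10.194 = 21.807 km/s.
v = √(v_r² + v_t²) = √(51.18² + 21.807²) = √3094.94 = 55.632 km/s.

55.63 km/s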